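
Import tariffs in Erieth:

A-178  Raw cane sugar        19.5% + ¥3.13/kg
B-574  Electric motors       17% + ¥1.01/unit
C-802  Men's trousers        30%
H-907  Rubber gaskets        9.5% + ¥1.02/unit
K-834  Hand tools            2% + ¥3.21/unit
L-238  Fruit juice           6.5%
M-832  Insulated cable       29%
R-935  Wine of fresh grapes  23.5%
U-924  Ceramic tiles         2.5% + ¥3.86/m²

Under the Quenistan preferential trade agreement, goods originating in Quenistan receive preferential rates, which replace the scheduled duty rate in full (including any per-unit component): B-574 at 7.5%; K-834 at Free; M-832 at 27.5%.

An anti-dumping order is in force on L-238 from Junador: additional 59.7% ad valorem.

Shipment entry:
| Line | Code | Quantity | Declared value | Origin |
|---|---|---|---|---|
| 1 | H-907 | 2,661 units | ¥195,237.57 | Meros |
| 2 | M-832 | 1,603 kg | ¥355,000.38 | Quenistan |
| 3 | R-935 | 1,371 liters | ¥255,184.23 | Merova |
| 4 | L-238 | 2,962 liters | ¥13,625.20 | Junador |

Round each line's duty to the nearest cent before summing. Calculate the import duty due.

¥187,875.06

Line 1 (H-907, Meros, 2,661 units, ¥195,237.57):
Base rate for H-907 is 9.5% + ¥1.02/unit.
Duty = ¥195,237.57 × 9.5% + 2,661 × ¥1.02 = ¥21,261.79.
Line 2 (M-832, Quenistan, 1,603 kg, ¥355,000.38):
Base rate for M-832 is 29%.
Origin Quenistan qualifies under the Erieth–Quenistan agreement and M-832 is covered: preferential rate 27.5% applies instead.
Duty = ¥355,000.38 × 27.5% = ¥97,625.10.
Line 3 (R-935, Merova, 1,371 liters, ¥255,184.23):
Base rate for R-935 is 23.5%.
Duty = ¥255,184.23 × 23.5% = ¥59,968.29.
Line 4 (L-238, Junador, 2,962 liters, ¥13,625.20):
Base rate for L-238 is 6.5%.
Additional duty on L-238 from Junador: +59.7%. Applied ad valorem rate: 6.5% + 59.7% = 66.2%.
Duty = ¥13,625.20 × 66.2% = ¥9,019.88.
Total = ¥21,261.79 + ¥97,625.10 + ¥59,968.29 + ¥9,019.88 = ¥187,875.06.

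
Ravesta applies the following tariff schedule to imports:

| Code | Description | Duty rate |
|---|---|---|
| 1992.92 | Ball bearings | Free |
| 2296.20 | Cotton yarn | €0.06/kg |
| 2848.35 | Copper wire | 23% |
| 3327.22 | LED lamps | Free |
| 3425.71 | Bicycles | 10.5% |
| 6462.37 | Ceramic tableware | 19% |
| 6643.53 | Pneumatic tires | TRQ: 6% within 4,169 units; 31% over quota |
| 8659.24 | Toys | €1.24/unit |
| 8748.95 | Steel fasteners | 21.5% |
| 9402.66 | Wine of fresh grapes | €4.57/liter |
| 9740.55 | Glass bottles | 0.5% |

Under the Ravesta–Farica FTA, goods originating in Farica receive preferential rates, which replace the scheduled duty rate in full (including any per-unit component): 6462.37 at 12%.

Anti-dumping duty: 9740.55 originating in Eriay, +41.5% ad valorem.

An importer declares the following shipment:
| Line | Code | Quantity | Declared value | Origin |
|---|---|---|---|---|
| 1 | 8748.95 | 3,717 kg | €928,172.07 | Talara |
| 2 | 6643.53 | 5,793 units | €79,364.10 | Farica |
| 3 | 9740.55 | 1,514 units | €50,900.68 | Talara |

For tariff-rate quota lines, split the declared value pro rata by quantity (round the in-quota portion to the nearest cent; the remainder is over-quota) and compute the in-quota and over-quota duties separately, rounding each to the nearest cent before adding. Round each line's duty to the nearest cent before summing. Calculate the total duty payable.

Line 1 (8748.95, Talara, 3,717 kg, €928,172.07):
Base rate for 8748.95 is 21.5%.
Duty = €928,172.07 × 21.5% = €199,557.00.
Line 2 (6643.53, Farica, 5,793 units, €79,364.10):
Code 6643.53 is under a tariff-rate quota (threshold 4,169 units). In-quota: 4,169 units at 6%; over-quota: 1,624 units at 31%.
Pro-rata value split: in-quota = €79,364.10 × 4,169/5,793 = €57,115.30; over-quota = €79,364.10 − €57,115.30 = €22,248.80.
In-quota duty = €57,115.30 × 6% = €3,426.92. Over-quota duty = €22,248.80 × 31% = €6,897.13.
Line duty = €3,426.92 + €6,897.13 = €10,324.05.
Line 3 (9740.55, Talara, 1,514 units, €50,900.68):
Base rate for 9740.55 is 0.5%.
The additional-duty order on 9740.55 targets Eriay, not Talara; it does not apply.
Duty = €50,900.68 × 0.5% = €254.50.
Total = €199,557.00 + €10,324.05 + €254.50 = €210,135.55.

€210,135.55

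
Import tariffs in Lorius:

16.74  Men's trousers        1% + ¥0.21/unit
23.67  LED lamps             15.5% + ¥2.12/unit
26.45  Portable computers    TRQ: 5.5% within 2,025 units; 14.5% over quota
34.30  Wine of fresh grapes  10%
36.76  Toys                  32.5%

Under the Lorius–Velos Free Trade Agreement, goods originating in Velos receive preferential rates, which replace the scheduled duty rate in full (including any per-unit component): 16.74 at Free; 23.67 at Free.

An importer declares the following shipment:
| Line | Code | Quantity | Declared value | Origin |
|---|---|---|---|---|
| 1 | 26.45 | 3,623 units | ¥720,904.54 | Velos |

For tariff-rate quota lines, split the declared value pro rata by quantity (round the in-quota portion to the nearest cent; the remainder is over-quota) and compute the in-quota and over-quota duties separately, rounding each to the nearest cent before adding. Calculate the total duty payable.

Line 1 (26.45, Velos, 3,623 units, ¥720,904.54):
Code 26.45 is under a tariff-rate quota (threshold 2,025 units). In-quota: 2,025 units at 5.5%; over-quota: 1,598 units at 14.5%.
Pro-rata value split: in-quota = ¥720,904.54 × 2,025/3,623 = ¥402,934.50; over-quota = ¥720,904.54 − ¥402,934.50 = ¥317,970.04.
In-quota duty = ¥402,934.50 × 5.5% = ¥22,161.40. Over-quota duty = ¥317,970.04 × 14.5% = ¥46,105.66.
Line duty = ¥22,161.40 + ¥46,105.66 = ¥68,267.06.

¥68,267.06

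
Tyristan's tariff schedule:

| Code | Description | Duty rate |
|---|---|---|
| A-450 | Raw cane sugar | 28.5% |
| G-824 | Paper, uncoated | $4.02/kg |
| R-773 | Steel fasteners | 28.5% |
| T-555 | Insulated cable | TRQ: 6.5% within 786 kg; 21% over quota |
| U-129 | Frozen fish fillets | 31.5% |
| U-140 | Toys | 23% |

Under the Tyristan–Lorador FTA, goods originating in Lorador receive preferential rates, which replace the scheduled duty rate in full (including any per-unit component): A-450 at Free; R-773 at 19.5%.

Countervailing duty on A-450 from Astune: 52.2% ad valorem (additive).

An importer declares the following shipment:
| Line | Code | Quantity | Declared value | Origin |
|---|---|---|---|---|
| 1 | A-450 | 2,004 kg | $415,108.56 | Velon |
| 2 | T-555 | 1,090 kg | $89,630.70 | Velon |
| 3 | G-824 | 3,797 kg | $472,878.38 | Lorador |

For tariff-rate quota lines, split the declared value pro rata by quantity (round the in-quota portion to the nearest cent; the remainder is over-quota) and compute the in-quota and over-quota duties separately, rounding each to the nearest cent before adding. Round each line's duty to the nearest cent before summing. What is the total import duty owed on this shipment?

Line 1 (A-450, Velon, 2,004 kg, $415,108.56):
Base rate for A-450 is 28.5%.
A-450 has an FTA preferential rate, but origin Velon is not Lorador; base rate stands.
The additional-duty order on A-450 targets Astune, not Velon; it does not apply.
Duty = $415,108.56 × 28.5% = $118,305.94.
Line 2 (T-555, Velon, 1,090 kg, $89,630.70):
Code T-555 is under a tariff-rate quota (threshold 786 kg). In-quota: 786 kg at 6.5%; over-quota: 304 kg at 21%.
Pro-rata value split: in-quota = $89,630.70 × 786/1,090 = $64,632.78; over-quota = $89,630.70 − $64,632.78 = $24,997.92.
In-quota duty = $64,632.78 × 6.5% = $4,201.13. Over-quota duty = $24,997.92 × 21% = $5,249.56.
Line duty = $4,201.13 + $5,249.56 = $9,450.69.
Line 3 (G-824, Lorador, 3,797 kg, $472,878.38):
Base rate for G-824 is $4.02/kg.
Origin Lorador is the FTA partner but G-824 is not on the preference list; base rate stands.
Duty = 3,797 × $4.02 = $15,263.94.
Total = $118,305.94 + $9,450.69 + $15,263.94 = $143,020.57.

$143,020.57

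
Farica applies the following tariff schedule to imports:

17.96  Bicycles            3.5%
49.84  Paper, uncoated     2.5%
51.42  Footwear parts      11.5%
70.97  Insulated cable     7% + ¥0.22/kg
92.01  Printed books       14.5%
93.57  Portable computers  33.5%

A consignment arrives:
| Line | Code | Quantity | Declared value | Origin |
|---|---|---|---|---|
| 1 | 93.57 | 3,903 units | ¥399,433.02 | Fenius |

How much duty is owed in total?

¥133,810.06

Line 1 (93.57, Fenius, 3,903 units, ¥399,433.02):
Base rate for 93.57 is 33.5%.
Duty = ¥399,433.02 × 33.5% = ¥133,810.06.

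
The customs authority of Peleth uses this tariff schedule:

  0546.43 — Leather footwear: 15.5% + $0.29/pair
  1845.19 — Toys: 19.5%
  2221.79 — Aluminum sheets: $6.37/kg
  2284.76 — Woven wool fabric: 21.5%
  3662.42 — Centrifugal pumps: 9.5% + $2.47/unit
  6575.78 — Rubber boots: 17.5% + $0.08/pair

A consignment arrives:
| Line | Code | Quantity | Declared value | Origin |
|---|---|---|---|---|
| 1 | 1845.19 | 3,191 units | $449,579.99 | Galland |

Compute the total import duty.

Line 1 (1845.19, Galland, 3,191 units, $449,579.99):
Base rate for 1845.19 is 19.5%.
Duty = $449,579.99 × 19.5% = $87,668.10.

$87,668.10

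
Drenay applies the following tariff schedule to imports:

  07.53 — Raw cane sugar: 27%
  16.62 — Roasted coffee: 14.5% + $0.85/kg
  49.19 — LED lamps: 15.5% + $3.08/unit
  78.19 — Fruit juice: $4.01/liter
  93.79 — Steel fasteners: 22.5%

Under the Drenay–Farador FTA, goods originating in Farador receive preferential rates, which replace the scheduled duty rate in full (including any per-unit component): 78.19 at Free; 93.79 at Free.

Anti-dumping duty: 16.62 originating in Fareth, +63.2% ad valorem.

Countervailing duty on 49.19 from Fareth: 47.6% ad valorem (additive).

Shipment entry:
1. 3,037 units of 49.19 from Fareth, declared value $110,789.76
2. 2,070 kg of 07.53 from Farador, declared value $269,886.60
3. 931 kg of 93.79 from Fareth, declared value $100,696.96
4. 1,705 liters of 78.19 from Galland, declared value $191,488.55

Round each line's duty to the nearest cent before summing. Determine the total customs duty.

Line 1 (49.19, Fareth, 3,037 units, $110,789.76):
Base rate for 49.19 is 15.5% + $3.08/unit.
Additional duty on 49.19 from Fareth: +47.6%. Applied ad valorem rate: 15.5% + 47.6% = 63.1%.
Duty = $110,789.76 × 63.1% + 3,037 × $3.08 = $79,262.30.
Line 2 (07.53, Farador, 2,070 kg, $269,886.60):
Base rate for 07.53 is 27%.
Origin Farador is the FTA partner but 07.53 is not on the preference list; base rate stands.
Duty = $269,886.60 × 27% = $72,869.38.
Line 3 (93.79, Fareth, 931 kg, $100,696.96):
Base rate for 93.79 is 22.5%.
93.79 has an FTA preferential rate, but origin Fareth is not Farador; base rate stands.
Duty = $100,696.96 × 22.5% = $22,656.82.
Line 4 (78.19, Galland, 1,705 liters, $191,488.55):
Base rate for 78.19 is $4.01/liter.
78.19 has an FTA preferential rate, but origin Galland is not Farador; base rate stands.
Duty = 1,705 × $4.01 = $6,837.05.
Total = $79,262.30 + $72,869.38 + $22,656.82 + $6,837.05 = $181,625.55.

$181,625.55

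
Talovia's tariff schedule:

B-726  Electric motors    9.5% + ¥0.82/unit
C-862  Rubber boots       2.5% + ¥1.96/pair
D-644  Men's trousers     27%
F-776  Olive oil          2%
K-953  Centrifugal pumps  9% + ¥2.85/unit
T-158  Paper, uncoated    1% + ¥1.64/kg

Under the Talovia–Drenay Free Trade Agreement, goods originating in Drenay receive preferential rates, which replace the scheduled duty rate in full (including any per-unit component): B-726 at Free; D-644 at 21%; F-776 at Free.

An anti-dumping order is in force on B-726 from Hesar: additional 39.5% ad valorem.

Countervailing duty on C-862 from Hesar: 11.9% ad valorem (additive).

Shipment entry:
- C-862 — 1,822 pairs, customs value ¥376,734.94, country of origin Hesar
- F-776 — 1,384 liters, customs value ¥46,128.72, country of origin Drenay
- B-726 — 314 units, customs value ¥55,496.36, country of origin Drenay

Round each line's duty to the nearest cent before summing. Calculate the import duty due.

¥57,820.95

Line 1 (C-862, Hesar, 1,822 pairs, ¥376,734.94):
Base rate for C-862 is 2.5% + ¥1.96/pair.
Additional duty on C-862 from Hesar: +11.9%. Applied ad valorem rate: 2.5% + 11.9% = 14.4%.
Duty = ¥376,734.94 × 14.4% + 1,822 × ¥1.96 = ¥57,820.95.
Line 2 (F-776, Drenay, 1,384 liters, ¥46,128.72):
Base rate for F-776 is 2%.
Origin Drenay qualifies under the Talovia–Drenay agreement and F-776 is covered: preferential rate Free applies instead.
Duty = ¥46,128.72 × 0% = ¥0.00.
Line 3 (B-726, Drenay, 314 units, ¥55,496.36):
Base rate for B-726 is 9.5% + ¥0.82/unit.
Origin Drenay qualifies under the Talovia–Drenay agreement and B-726 is covered: preferential rate Free applies instead.
The additional-duty order on B-726 targets Hesar, not Drenay; it does not apply.
Duty = ¥55,496.36 × 0% = ¥0.00.
Total = ¥57,820.95 + ¥0.00 + ¥0.00 = ¥57,820.95.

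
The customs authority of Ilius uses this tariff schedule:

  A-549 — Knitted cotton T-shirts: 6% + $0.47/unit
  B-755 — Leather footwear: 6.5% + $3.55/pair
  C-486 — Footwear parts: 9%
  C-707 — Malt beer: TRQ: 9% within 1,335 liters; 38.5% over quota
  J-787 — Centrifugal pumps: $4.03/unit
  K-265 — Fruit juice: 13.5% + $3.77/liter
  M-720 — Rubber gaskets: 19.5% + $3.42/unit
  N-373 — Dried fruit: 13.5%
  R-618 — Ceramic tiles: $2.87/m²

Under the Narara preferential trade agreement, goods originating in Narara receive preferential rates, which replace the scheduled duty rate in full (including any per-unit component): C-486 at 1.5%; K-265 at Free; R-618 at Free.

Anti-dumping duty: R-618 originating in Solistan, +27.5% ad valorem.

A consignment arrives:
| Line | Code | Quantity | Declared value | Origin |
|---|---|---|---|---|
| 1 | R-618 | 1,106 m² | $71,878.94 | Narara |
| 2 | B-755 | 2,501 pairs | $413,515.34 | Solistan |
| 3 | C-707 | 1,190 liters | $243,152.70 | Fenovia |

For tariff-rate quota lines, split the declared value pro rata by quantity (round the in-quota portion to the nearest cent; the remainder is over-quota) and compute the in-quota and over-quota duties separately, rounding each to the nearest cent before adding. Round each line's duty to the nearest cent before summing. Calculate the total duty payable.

$57,640.79

Line 1 (R-618, Narara, 1,106 m², $71,878.94):
Base rate for R-618 is $2.87/m².
Origin Narara qualifies under the Ilius–Narara agreement and R-618 is covered: preferential rate Free applies instead.
The additional-duty order on R-618 targets Solistan, not Narara; it does not apply.
Duty = $71,878.94 × 0% = $0.00.
Line 2 (B-755, Solistan, 2,501 pairs, $413,515.34):
Base rate for B-755 is 6.5% + $3.55/pair.
Duty = $413,515.34 × 6.5% + 2,501 × $3.55 = $35,757.05.
Line 3 (C-707, Fenovia, 1,190 liters, $243,152.70):
Code C-707 is under a tariff-rate quota (threshold 1,335 liters). Quantity 1,190 liters is within the quota, so the in-quota rate 9% applies to the full value.
Duty = $243,152.70 × 9% = $21,883.74.
Total = $0.00 + $35,757.05 + $21,883.74 = $57,640.79.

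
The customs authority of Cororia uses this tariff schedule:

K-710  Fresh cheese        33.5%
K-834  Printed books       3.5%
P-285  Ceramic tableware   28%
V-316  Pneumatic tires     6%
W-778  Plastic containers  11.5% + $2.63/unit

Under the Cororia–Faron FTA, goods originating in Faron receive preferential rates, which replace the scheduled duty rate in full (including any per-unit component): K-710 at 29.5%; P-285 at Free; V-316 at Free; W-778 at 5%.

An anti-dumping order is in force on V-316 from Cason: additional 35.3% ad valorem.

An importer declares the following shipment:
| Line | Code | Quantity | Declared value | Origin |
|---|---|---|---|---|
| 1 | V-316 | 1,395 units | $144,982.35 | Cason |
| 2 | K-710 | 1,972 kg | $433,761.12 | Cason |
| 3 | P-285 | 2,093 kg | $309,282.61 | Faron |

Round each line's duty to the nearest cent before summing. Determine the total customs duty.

$205,187.69

Line 1 (V-316, Cason, 1,395 units, $144,982.35):
Base rate for V-316 is 6%.
V-316 has an FTA preferential rate, but origin Cason is not Faron; base rate stands.
Additional duty on V-316 from Cason: +35.3%. Applied ad valorem rate: 6% + 35.3% = 41.3%.
Duty = $144,982.35 × 41.3% = $59,877.71.
Line 2 (K-710, Cason, 1,972 kg, $433,761.12):
Base rate for K-710 is 33.5%.
K-710 has an FTA preferential rate, but origin Cason is not Faron; base rate stands.
Duty = $433,761.12 × 33.5% = $145,309.98.
Line 3 (P-285, Faron, 2,093 kg, $309,282.61):
Base rate for P-285 is 28%.
Origin Faron qualifies under the Cororia–Faron agreement and P-285 is covered: preferential rate Free applies instead.
Duty = $309,282.61 × 0% = $0.00.
Total = $59,877.71 + $145,309.98 + $0.00 = $205,187.69.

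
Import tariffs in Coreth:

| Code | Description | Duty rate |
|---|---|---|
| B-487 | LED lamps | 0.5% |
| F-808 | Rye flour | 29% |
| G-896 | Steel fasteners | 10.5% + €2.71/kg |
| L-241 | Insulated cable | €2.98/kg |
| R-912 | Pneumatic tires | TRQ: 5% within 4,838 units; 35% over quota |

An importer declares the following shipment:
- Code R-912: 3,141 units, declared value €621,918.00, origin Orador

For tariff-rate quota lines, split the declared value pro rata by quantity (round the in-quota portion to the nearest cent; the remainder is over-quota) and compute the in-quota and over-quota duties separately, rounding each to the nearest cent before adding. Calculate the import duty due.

€31,095.90

Line 1 (R-912, Orador, 3,141 units, €621,918.00):
Code R-912 is under a tariff-rate quota (threshold 4,838 units). Quantity 3,141 units is within the quota, so the in-quota rate 5% applies to the full value.
Duty = €621,918.00 × 5% = €31,095.90.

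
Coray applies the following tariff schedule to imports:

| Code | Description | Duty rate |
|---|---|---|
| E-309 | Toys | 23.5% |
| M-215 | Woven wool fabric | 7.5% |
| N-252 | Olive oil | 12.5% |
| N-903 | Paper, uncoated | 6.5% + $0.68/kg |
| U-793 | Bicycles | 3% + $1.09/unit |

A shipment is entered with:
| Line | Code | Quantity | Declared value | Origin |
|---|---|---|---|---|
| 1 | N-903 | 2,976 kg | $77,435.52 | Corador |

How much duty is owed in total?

Line 1 (N-903, Corador, 2,976 kg, $77,435.52):
Base rate for N-903 is 6.5% + $0.68/kg.
Duty = $77,435.52 × 6.5% + 2,976 × $0.68 = $7,056.99.

$7,056.99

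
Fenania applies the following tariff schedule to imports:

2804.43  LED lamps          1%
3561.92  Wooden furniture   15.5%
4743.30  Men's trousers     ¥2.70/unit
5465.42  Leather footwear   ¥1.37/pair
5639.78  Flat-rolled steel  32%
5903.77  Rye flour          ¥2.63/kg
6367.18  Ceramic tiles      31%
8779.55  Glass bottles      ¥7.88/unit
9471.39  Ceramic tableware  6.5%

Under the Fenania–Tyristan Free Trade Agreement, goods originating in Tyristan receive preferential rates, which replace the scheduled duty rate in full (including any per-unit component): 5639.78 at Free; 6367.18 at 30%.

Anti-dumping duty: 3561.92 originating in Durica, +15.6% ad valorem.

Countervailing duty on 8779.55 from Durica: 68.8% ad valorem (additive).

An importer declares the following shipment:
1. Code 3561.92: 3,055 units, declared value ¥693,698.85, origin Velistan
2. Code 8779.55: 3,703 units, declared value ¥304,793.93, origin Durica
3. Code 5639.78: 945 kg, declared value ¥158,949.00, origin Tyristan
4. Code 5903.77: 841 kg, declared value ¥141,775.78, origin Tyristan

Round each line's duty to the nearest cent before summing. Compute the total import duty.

Line 1 (3561.92, Velistan, 3,055 units, ¥693,698.85):
Base rate for 3561.92 is 15.5%.
The additional-duty order on 3561.92 targets Durica, not Velistan; it does not apply.
Duty = ¥693,698.85 × 15.5% = ¥107,523.32.
Line 2 (8779.55, Durica, 3,703 units, ¥304,793.93):
Base rate for 8779.55 is ¥7.88/unit.
Additional duty on 8779.55 from Durica: +68.8% ad valorem. Applied ad valorem rate = 68.8%.
Duty = ¥304,793.93 × 68.8% + 3,703 × ¥7.88 = ¥238,877.86.
Line 3 (5639.78, Tyristan, 945 kg, ¥158,949.00):
Base rate for 5639.78 is 32%.
Origin Tyristan qualifies under the Fenania–Tyristan agreement and 5639.78 is covered: preferential rate Free applies instead.
Duty = ¥158,949.00 × 0% = ¥0.00.
Line 4 (5903.77, Tyristan, 841 kg, ¥141,775.78):
Base rate for 5903.77 is ¥2.63/kg.
Origin Tyristan is the FTA partner but 5903.77 is not on the preference list; base rate stands.
Duty = 841 × ¥2.63 = ¥2,211.83.
Total = ¥107,523.32 + ¥238,877.86 + ¥0.00 + ¥2,211.83 = ¥348,613.01.

¥348,613.01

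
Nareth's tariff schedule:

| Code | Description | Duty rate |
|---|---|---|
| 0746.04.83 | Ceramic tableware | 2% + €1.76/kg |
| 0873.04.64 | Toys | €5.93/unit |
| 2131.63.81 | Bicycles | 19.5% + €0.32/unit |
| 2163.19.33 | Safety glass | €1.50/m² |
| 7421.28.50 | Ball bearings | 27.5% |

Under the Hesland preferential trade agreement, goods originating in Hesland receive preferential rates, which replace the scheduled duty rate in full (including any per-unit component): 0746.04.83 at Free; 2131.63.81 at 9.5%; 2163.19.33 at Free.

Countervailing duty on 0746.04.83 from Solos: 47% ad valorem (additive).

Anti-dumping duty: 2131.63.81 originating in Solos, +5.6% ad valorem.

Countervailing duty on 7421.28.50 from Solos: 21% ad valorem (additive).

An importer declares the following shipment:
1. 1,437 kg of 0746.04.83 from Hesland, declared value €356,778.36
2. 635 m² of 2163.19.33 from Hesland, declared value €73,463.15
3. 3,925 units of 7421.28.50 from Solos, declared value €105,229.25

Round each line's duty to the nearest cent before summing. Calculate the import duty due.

Line 1 (0746.04.83, Hesland, 1,437 kg, €356,778.36):
Base rate for 0746.04.83 is 2% + €1.76/kg.
Origin Hesland qualifies under the Nareth–Hesland agreement and 0746.04.83 is covered: preferential rate Free applies instead.
The additional-duty order on 0746.04.83 targets Solos, not Hesland; it does not apply.
Duty = €356,778.36 × 0% = €0.00.
Line 2 (2163.19.33, Hesland, 635 m², €73,463.15):
Base rate for 2163.19.33 is €1.50/m².
Origin Hesland qualifies under the Nareth–Hesland agreement and 2163.19.33 is covered: preferential rate Free applies instead.
Duty = €73,463.15 × 0% = €0.00.
Line 3 (7421.28.50, Solos, 3,925 units, €105,229.25):
Base rate for 7421.28.50 is 27.5%.
Additional duty on 7421.28.50 from Solos: +21%. Applied ad valorem rate: 27.5% + 21% = 48.5%.
Duty = €105,229.25 × 48.5% = €51,036.19.
Total = €0.00 + €0.00 + €51,036.19 = €51,036.19.

€51,036.19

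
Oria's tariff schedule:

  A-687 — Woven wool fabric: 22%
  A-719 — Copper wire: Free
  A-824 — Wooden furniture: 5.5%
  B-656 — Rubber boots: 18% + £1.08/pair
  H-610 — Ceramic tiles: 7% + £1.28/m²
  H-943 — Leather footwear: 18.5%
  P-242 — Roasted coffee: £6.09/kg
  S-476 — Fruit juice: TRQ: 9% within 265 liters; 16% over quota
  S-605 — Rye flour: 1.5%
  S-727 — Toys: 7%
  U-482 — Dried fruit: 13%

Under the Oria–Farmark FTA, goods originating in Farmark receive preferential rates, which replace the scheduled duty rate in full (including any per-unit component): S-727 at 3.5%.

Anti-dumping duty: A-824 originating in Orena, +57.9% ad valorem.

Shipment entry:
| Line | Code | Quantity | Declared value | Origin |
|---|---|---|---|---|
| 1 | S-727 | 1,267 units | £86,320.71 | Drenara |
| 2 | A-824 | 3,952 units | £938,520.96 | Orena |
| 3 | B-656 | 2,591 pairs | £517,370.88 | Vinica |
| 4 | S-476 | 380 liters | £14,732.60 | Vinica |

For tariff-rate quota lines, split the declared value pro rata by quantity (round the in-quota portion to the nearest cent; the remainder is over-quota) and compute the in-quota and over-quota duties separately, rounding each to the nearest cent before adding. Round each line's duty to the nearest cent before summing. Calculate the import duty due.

Line 1 (S-727, Drenara, 1,267 units, £86,320.71):
Base rate for S-727 is 7%.
S-727 has an FTA preferential rate, but origin Drenara is not Farmark; base rate stands.
Duty = £86,320.71 × 7% = £6,042.45.
Line 2 (A-824, Orena, 3,952 units, £938,520.96):
Base rate for A-824 is 5.5%.
Additional duty on A-824 from Orena: +57.9%. Applied ad valorem rate: 5.5% + 57.9% = 63.4%.
Duty = £938,520.96 × 63.4% = £595,022.29.
Line 3 (B-656, Vinica, 2,591 pairs, £517,370.88):
Base rate for B-656 is 18% + £1.08/pair.
Duty = £517,370.88 × 18% + 2,591 × £1.08 = £95,925.04.
Line 4 (S-476, Vinica, 380 liters, £14,732.60):
Code S-476 is under a tariff-rate quota (threshold 265 liters). In-quota: 265 liters at 9%; over-quota: 115 liters at 16%.
Pro-rata value split: in-quota = £14,732.60 × 265/380 = £10,274.05; over-quota = £14,732.60 − £10,274.05 = £4,458.55.
In-quota duty = £10,274.05 × 9% = £924.66. Over-quota duty = £4,458.55 × 16% = £713.37.
Line duty = £924.66 + £713.37 = £1,638.03.
Total = £6,042.45 + £595,022.29 + £95,925.04 + £1,638.03 = £698,627.81.

£698,627.81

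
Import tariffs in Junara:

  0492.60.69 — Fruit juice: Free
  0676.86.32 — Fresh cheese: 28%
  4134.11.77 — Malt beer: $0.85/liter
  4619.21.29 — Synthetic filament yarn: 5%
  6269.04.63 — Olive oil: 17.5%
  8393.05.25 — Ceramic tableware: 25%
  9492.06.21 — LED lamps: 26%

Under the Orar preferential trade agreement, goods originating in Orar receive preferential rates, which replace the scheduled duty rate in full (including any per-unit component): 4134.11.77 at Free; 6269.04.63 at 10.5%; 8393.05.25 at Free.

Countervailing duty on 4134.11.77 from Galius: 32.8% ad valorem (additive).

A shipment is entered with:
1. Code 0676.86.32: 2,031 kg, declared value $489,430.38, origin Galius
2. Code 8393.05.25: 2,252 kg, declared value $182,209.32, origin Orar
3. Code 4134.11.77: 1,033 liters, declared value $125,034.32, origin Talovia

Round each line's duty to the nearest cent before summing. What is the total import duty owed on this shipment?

Line 1 (0676.86.32, Galius, 2,031 kg, $489,430.38):
Base rate for 0676.86.32 is 28%.
Duty = $489,430.38 × 28% = $137,040.51.
Line 2 (8393.05.25, Orar, 2,252 kg, $182,209.32):
Base rate for 8393.05.25 is 25%.
Origin Orar qualifies under the Junara–Orar agreement and 8393.05.25 is covered: preferential rate Free applies instead.
Duty = $182,209.32 × 0% = $0.00.
Line 3 (4134.11.77, Talovia, 1,033 liters, $125,034.32):
Base rate for 4134.11.77 is $0.85/liter.
4134.11.77 has an FTA preferential rate, but origin Talovia is not Orar; base rate stands.
The additional-duty order on 4134.11.77 targets Galius, not Talovia; it does not apply.
Duty = 1,033 × $0.85 = $878.05.
Total = $137,040.51 + $0.00 + $878.05 = $137,918.56.

$137,918.56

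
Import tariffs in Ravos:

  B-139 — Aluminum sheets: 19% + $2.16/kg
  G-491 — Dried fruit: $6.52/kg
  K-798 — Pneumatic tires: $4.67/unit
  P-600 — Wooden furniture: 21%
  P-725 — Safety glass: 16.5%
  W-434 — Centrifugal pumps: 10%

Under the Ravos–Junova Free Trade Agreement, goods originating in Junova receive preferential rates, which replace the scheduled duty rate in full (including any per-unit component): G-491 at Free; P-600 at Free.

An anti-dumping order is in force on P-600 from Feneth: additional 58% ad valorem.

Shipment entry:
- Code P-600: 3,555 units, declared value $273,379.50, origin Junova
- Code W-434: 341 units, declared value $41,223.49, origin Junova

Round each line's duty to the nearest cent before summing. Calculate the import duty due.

$4,122.35

Line 1 (P-600, Junova, 3,555 units, $273,379.50):
Base rate for P-600 is 21%.
Origin Junova qualifies under the Ravos–Junova agreement and P-600 is covered: preferential rate Free applies instead.
The additional-duty order on P-600 targets Feneth, not Junova; it does not apply.
Duty = $273,379.50 × 0% = $0.00.
Line 2 (W-434, Junova, 341 units, $41,223.49):
Base rate for W-434 is 10%.
Origin Junova is the FTA partner but W-434 is not on the preference list; base rate stands.
Duty = $41,223.49 × 10% = $4,122.35.
Total = $0.00 + $4,122.35 = $4,122.35.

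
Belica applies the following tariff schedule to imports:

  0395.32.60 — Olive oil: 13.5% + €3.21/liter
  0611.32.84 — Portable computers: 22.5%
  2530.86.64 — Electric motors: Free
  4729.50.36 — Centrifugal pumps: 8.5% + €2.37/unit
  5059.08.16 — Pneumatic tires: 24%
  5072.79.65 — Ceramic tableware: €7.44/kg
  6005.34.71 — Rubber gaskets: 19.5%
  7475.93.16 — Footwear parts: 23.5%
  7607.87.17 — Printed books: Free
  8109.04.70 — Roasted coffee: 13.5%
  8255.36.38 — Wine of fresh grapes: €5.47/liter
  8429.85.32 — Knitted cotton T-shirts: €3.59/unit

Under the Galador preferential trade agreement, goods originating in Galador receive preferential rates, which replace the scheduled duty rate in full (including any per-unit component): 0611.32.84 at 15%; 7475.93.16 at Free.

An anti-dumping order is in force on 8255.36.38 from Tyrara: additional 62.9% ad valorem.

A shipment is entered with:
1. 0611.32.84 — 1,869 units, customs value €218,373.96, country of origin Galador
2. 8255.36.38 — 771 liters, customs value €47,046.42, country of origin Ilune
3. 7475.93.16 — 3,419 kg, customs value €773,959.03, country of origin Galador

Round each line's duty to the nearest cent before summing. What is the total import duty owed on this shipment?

€36,973.46

Line 1 (0611.32.84, Galador, 1,869 units, €218,373.96):
Base rate for 0611.32.84 is 22.5%.
Origin Galador qualifies under the Belica–Galador agreement and 0611.32.84 is covered: preferential rate 15% applies instead.
Duty = €218,373.96 × 15% = €32,756.09.
Line 2 (8255.36.38, Ilune, 771 liters, €47,046.42):
Base rate for 8255.36.38 is €5.47/liter.
The additional-duty order on 8255.36.38 targets Tyrara, not Ilune; it does not apply.
Duty = 771 × €5.47 = €4,217.37.
Line 3 (7475.93.16, Galador, 3,419 kg, €773,959.03):
Base rate for 7475.93.16 is 23.5%.
Origin Galador qualifies under the Belica–Galador agreement and 7475.93.16 is covered: preferential rate Free applies instead.
Duty = €773,959.03 × 0% = €0.00.
Total = €32,756.09 + €4,217.37 + €0.00 = €36,973.46.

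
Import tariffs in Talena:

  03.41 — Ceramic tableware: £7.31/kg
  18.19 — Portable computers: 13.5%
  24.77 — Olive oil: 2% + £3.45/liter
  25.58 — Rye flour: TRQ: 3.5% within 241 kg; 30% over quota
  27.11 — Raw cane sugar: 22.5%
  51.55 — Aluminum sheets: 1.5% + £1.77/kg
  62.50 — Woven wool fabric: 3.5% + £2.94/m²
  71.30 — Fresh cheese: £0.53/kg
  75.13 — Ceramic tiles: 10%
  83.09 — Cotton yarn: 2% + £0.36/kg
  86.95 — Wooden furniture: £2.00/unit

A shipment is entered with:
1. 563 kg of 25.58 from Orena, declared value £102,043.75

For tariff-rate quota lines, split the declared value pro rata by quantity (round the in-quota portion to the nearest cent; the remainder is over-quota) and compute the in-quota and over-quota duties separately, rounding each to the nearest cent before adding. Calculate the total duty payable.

£19,037.59

Line 1 (25.58, Orena, 563 kg, £102,043.75):
Code 25.58 is under a tariff-rate quota (threshold 241 kg). In-quota: 241 kg at 3.5%; over-quota: 322 kg at 30%.
Pro-rata value split: in-quota = £102,043.75 × 241/563 = £43,681.25; over-quota = £102,043.75 − £43,681.25 = £58,362.50.
In-quota duty = £43,681.25 × 3.5% = £1,528.84. Over-quota duty = £58,362.50 × 30% = £17,508.75.
Line duty = £1,528.84 + £17,508.75 = £19,037.59.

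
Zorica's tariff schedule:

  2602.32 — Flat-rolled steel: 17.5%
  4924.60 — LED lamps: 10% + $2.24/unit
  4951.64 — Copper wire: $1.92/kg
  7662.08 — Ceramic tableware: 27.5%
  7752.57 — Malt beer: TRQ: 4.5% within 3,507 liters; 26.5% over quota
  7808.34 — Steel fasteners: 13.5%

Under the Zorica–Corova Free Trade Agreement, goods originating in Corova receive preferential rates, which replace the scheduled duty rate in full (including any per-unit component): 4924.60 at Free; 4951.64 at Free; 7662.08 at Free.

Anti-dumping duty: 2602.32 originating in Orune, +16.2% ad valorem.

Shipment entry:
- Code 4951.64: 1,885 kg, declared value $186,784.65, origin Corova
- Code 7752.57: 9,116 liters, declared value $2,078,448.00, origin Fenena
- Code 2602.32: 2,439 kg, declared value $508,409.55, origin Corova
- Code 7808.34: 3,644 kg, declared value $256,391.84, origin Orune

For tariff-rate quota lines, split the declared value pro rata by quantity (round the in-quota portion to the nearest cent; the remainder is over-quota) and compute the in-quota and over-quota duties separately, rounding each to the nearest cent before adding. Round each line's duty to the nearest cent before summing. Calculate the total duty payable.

Line 1 (4951.64, Corova, 1,885 kg, $186,784.65):
Base rate for 4951.64 is $1.92/kg.
Origin Corova qualifies under the Zorica–Corova agreement and 4951.64 is covered: preferential rate Free applies instead.
Duty = $186,784.65 × 0% = $0.00.
Line 2 (7752.57, Fenena, 9,116 liters, $2,078,448.00):
Code 7752.57 is under a tariff-rate quota (threshold 3,507 liters). In-quota: 3,507 liters at 4.5%; over-quota: 5,609 liters at 26.5%.
Pro-rata value split: in-quota = $2,078,448.00 × 3,507/9,116 = $799,596.00; over-quota = $2,078,448.00 − $799,596.00 = $1,278,852.00.
In-quota duty = $799,596.00 × 4.5% = $35,981.82. Over-quota duty = $1,278,852.00 × 26.5% = $338,895.78.
Line duty = $35,981.82 + $338,895.78 = $374,877.60.
Line 3 (2602.32, Corova, 2,439 kg, $508,409.55):
Base rate for 2602.32 is 17.5%.
Origin Corova is the FTA partner but 2602.32 is not on the preference list; base rate stands.
The additional-duty order on 2602.32 targets Orune, not Corova; it does not apply.
Duty = $508,409.55 × 17.5% = $88,971.67.
Line 4 (7808.34, Orune, 3,644 kg, $256,391.84):
Base rate for 7808.34 is 13.5%.
Duty = $256,391.84 × 13.5% = $34,612.90.
Total = $0.00 + $374,877.60 + $88,971.67 + $34,612.90 = $498,462.17.

$498,462.17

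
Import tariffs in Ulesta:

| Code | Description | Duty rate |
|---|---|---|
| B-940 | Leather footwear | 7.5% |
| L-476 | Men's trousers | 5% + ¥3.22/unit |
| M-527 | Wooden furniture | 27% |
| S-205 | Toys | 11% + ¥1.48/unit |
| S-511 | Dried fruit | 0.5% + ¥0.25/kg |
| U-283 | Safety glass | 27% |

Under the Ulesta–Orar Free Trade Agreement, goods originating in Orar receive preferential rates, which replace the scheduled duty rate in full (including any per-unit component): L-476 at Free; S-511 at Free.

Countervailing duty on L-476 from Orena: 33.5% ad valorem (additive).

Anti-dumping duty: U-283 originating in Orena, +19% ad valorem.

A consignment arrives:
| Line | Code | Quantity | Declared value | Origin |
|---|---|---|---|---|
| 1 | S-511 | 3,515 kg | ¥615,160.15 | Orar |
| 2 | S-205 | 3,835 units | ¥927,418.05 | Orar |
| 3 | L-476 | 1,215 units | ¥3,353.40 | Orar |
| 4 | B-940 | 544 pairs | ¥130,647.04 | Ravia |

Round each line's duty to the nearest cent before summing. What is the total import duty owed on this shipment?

Line 1 (S-511, Orar, 3,515 kg, ¥615,160.15):
Base rate for S-511 is 0.5% + ¥0.25/kg.
Origin Orar qualifies under the Ulesta–Orar agreement and S-511 is covered: preferential rate Free applies instead.
Duty = ¥615,160.15 × 0% = ¥0.00.
Line 2 (S-205, Orar, 3,835 units, ¥927,418.05):
Base rate for S-205 is 11% + ¥1.48/unit.
Origin Orar is the FTA partner but S-205 is not on the preference list; base rate stands.
Duty = ¥927,418.05 × 11% + 3,835 × ¥1.48 = ¥107,691.79.
Line 3 (L-476, Orar, 1,215 units, ¥3,353.40):
Base rate for L-476 is 5% + ¥3.22/unit.
Origin Orar qualifies under the Ulesta–Orar agreement and L-476 is covered: preferential rate Free applies instead.
The additional-duty order on L-476 targets Orena, not Orar; it does not apply.
Duty = ¥3,353.40 × 0% = ¥0.00.
Line 4 (B-940, Ravia, 544 pairs, ¥130,647.04):
Base rate for B-940 is 7.5%.
Duty = ¥130,647.04 × 7.5% = ¥9,798.53.
Total = ¥0.00 + ¥107,691.79 + ¥0.00 + ¥9,798.53 = ¥117,490.32.

¥117,490.32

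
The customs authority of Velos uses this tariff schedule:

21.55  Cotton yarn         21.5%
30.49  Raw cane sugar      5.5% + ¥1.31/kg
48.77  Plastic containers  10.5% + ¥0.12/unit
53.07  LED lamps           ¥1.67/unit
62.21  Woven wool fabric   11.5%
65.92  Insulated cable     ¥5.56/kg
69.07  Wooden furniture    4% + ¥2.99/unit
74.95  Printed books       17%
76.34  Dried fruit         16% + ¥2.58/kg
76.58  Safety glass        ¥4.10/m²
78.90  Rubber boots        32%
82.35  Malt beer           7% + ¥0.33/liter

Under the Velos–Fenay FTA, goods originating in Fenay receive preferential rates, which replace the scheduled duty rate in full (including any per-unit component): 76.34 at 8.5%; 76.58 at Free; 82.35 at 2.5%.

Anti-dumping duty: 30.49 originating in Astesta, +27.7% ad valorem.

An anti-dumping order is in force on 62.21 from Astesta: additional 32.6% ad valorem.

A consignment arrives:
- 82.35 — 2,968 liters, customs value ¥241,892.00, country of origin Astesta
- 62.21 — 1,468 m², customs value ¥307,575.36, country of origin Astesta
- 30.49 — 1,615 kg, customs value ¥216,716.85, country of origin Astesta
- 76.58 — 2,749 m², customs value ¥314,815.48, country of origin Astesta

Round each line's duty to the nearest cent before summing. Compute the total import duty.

¥238,889.15

Line 1 (82.35, Astesta, 2,968 liters, ¥241,892.00):
Base rate for 82.35 is 7% + ¥0.33/liter.
82.35 has an FTA preferential rate, but origin Astesta is not Fenay; base rate stands.
Duty = ¥241,892.00 × 7% + 2,968 × ¥0.33 = ¥17,911.88.
Line 2 (62.21, Astesta, 1,468 m², ¥307,575.36):
Base rate for 62.21 is 11.5%.
Additional duty on 62.21 from Astesta: +32.6%. Applied ad valorem rate: 11.5% + 32.6% = 44.1%.
Duty = ¥307,575.36 × 44.1% = ¥135,640.73.
Line 3 (30.49, Astesta, 1,615 kg, ¥216,716.85):
Base rate for 30.49 is 5.5% + ¥1.31/kg.
Additional duty on 30.49 from Astesta: +27.7%. Applied ad valorem rate: 5.5% + 27.7% = 33.2%.
Duty = ¥216,716.85 × 33.2% + 1,615 × ¥1.31 = ¥74,065.64.
Line 4 (76.58, Astesta, 2,749 m², ¥314,815.48):
Base rate for 76.58 is ¥4.10/m².
76.58 has an FTA preferential rate, but origin Astesta is not Fenay; base rate stands.
Duty = 2,749 × ¥4.10 = ¥11,270.90.
Total = ¥17,911.88 + ¥135,640.73 + ¥74,065.64 + ¥11,270.90 = ¥238,889.15.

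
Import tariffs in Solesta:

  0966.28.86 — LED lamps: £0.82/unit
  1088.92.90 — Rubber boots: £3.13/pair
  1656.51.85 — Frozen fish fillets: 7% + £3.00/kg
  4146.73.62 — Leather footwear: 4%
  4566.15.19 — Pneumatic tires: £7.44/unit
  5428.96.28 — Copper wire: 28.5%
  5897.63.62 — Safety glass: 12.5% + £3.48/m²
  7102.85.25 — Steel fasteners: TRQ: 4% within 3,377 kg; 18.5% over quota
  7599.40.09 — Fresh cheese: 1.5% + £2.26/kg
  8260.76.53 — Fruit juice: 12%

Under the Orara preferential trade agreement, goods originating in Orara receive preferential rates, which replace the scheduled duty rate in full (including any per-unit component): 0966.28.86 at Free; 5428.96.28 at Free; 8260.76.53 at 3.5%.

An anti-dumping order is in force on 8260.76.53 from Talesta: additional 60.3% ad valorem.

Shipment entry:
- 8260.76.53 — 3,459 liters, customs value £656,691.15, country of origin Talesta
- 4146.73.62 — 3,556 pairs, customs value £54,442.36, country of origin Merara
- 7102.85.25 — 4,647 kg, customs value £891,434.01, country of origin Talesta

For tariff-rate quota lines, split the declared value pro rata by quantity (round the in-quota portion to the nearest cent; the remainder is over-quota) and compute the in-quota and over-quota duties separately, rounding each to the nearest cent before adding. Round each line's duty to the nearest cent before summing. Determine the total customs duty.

£547,948.25

Line 1 (8260.76.53, Talesta, 3,459 liters, £656,691.15):
Base rate for 8260.76.53 is 12%.
8260.76.53 has an FTA preferential rate, but origin Talesta is not Orara; base rate stands.
Additional duty on 8260.76.53 from Talesta: +60.3%. Applied ad valorem rate: 12% + 60.3% = 72.3%.
Duty = £656,691.15 × 72.3% = £474,787.70.
Line 2 (4146.73.62, Merara, 3,556 pairs, £54,442.36):
Base rate for 4146.73.62 is 4%.
Duty = £54,442.36 × 4% = £2,177.69.
Line 3 (7102.85.25, Talesta, 4,647 kg, £891,434.01):
Code 7102.85.25 is under a tariff-rate quota (threshold 3,377 kg). In-quota: 3,377 kg at 4%; over-quota: 1,270 kg at 18.5%.
Pro-rata value split: in-quota = £891,434.01 × 3,377/4,647 = £647,809.91; over-quota = £891,434.01 − £647,809.91 = £243,624.10.
In-quota duty = £647,809.91 × 4% = £25,912.40. Over-quota duty = £243,624.10 × 18.5% = £45,070.46.
Line duty = £25,912.40 + £45,070.46 = £70,982.86.
Total = £474,787.70 + £2,177.69 + £70,982.86 = £547,948.25.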